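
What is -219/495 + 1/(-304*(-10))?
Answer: -44351/100320 ≈ -0.44210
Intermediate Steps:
-219/495 + 1/(-304*(-10)) = -219*1/495 - 1/304*(-⅒) = -73/165 + 1/3040 = -44351/100320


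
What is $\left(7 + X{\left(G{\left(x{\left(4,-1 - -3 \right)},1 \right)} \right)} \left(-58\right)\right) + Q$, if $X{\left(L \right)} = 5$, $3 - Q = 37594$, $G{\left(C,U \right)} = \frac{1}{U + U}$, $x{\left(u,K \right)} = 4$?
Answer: $-37874$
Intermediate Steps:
$G{\left(C,U \right)} = \frac{1}{2 U}$
$Q = -37591$ ($Q = 3 - 37594 = -37591$)
$\left(7 + X{\left(G{\left(x{\left(4,-1 - -3 \right)},1 \right)} \right)} \left(-58\right)\right) + Q = \left(7 + 5 \left(-58\right)\right) - 37591 = \left(7 - 290\right) - 37591 = -283 - 37591 = -37874$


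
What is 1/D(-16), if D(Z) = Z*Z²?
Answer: -1/4096 ≈ -0.00024414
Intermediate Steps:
D(Z) = Z³
1/D(-16) = 1/((-16)³) = 1/(-4096) = -1/4096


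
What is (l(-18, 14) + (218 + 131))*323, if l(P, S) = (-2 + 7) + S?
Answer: 118864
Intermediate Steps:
l(P, S) = 5 + S
(l(-18, 14) + (218 + 131))*323 = ((5 + 14) + (218 + 131))*323 = (19 + 349)*323 = 368*323 = 118864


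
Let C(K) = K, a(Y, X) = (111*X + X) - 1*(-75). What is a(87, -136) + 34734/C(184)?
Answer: -1377077/92 ≈ -14968.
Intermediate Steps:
a(Y, X) = 75 + 112*X (a(Y, X) = 112*X + 75 = 75 + 112*X)
a(87, -136) + 34734/C(184) = (75 + 112*(-136)) + 34734/184 = (75 - 15232) + 34734*(1/184) = -15157 + 17367/92 = -1377077/92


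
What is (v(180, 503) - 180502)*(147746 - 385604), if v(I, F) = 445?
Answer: 42827997906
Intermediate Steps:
(v(180, 503) - 180502)*(147746 - 385604) = (445 - 180502)*(147746 - 385604) = -180057*(-237858) = 42827997906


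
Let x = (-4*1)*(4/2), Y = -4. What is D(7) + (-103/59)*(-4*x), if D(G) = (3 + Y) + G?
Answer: -2942/59 ≈ -49.864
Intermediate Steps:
D(G) = -1 + G (D(G) = (3 - 4) + G = -1 + G)
x = -8 (x = -16/2 = -4*2 = -8)
D(7) + (-103/59)*(-4*x) = (-1 + 7) + (-103/59)*(-4*(-8)) = 6 - 103*1/59*32 = 6 - 103/59*32 = 6 - 3296/59 = -2942/59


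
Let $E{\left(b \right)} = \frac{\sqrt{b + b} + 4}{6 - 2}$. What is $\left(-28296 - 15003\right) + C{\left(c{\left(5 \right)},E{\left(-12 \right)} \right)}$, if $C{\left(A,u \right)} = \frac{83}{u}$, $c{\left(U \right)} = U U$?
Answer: $\frac{- 43299 \sqrt{6} + 86432 i}{\sqrt{6} - 2 i} \approx -43266.0 - 40.661 i$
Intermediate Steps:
$c{\left(U \right)} = U^{2}$
$E{\left(b \right)} = 1 + \frac{\sqrt{2} \sqrt{b}}{4}$ ($E{\left(b \right)} = \frac{\sqrt{2 b} + 4}{4} = \left(\sqrt{2} \sqrt{b} + 4\right) \frac{1}{4} = \left(4 + \sqrt{2} \sqrt{b}\right) \frac{1}{4} = 1 + \frac{\sqrt{2} \sqrt{b}}{4}$)
$\left(-28296 - 15003\right) + C{\left(c{\left(5 \right)},E{\left(-12 \right)} \right)} = \left(-28296 - 15003\right) + \frac{83}{1 + \frac{\sqrt{2} \sqrt{-12}}{4}} = -43299 + \frac{83}{1 + \frac{\sqrt{2} \cdot 2 i \sqrt{3}}{4}} = -43299 + \frac{83}{1 + \frac{i \sqrt{6}}{2}}$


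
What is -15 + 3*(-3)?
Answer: -24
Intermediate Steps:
-15 + 3*(-3) = -15 - 9 = -24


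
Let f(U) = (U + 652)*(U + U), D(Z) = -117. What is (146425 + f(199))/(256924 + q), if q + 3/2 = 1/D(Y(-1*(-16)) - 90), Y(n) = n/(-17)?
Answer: 113518782/60119863 ≈ 1.8882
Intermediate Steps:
Y(n) = -n/17 (Y(n) = n*(-1/17) = -n/17)
f(U) = 2*U*(652 + U) (f(U) = (652 + U)*(2*U) = 2*U*(652 + U))
q = -353/234 (q = -3/2 + 1/(-117) = -3/2 - 1/117 = -353/234 ≈ -1.5085)
(146425 + f(199))/(256924 + q) = (146425 + 2*199*(652 + 199))/(256924 - 353/234) = (146425 + 2*199*851)/(60119863/234) = (146425 + 338698)*(234/60119863) = 485123*(234/60119863) = 113518782/60119863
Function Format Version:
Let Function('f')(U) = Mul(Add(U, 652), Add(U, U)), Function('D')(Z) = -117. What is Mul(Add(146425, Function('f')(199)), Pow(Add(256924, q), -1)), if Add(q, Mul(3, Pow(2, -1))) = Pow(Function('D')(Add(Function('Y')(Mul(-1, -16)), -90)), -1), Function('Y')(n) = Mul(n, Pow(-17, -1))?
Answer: Rational(113518782, 60119863) ≈ 1.8882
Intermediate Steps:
Function('Y')(n) = Mul(Rational(-1, 17), n) (Function('Y')(n) = Mul(n, Rational(-1, 17)) = Mul(Rational(-1, 17), n))
Function('f')(U) = Mul(2, U, Add(652, U)) (Function('f')(U) = Mul(Add(652, U), Mul(2, U)) = Mul(2, U, Add(652, U)))
q = Rational(-353, 234) (q = Add(Rational(-3, 2), Pow(-117, -1)) = Add(Rational(-3, 2), Rational(-1, 117)) = Rational(-353, 234) ≈ -1.5085)
Mul(Add(146425, Function('f')(199)), Pow(Add(256924, q), -1)) = Mul(Add(146425, Mul(2, 199, Add(652, 199))), Pow(Add(256924, Rational(-353, 234)), -1)) = Mul(Add(146425, Mul(2, 199, 851)), Pow(Rational(60119863, 234), -1)) = Mul(Add(146425, 338698), Rational(234, 60119863)) = Mul(485123, Rational(234, 60119863)) = Rational(113518782, 60119863)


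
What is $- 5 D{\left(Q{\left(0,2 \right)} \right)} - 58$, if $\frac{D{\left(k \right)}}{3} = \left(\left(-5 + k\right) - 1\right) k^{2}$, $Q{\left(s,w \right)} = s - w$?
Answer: $422$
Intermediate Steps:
$D{\left(k \right)} = 3 k^{2} \left(-6 + k\right)$ ($D{\left(k \right)} = 3 \left(\left(-5 + k\right) - 1\right) k^{2} = 3 \left(-6 + k\right) k^{2} = 3 k^{2} \left(-6 + k\right)$)
$- 5 D{\left(Q{\left(0,2 \right)} \right)} - 58 = - 5 \cdot 3 \left(0 - 2\right)^{2} \left(-6 + \left(0 - 2\right)\right) - 58 = - 5 \cdot 3 \left(-2\right)^{2} \left(-6 - 2\right) - 58 = - 5 \cdot 3 \cdot 4 \left(-8\right) - 58 = \left(-5\right) \left(-96\right) - 58 = 480 - 58 = 422$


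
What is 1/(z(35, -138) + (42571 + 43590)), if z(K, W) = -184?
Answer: 1/85977 ≈ 1.1631e-5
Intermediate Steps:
1/(z(35, -138) + (42571 + 43590)) = 1/(-184 + (42571 + 43590)) = 1/(-184 + 86161) = 1/85977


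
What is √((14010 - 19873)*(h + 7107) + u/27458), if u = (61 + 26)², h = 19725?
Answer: I*√118607114400662622/27458 ≈ 12543.0*I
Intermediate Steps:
u = 7569 (u = 87² = 7569)
√((14010 - 19873)*(h + 7107) + u/27458) = √((14010 - 19873)*(19725 + 7107) + 7569/27458) = √(-5863*26832 + 7569*(1/27458)) = √(-157316016 + 7569/27458) = √(-4319583159759/27458) = I*√118607114400662622/27458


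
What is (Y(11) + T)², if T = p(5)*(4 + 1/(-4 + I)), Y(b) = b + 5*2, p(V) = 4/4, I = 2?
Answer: 2401/4 ≈ 600.25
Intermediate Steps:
p(V) = 1 (p(V) = 4*(¼) = 1)
Y(b) = 10 + b (Y(b) = b + 10 = 10 + b)
T = 7/2 (T = 1*(4 + 1/(-4 + 2)) = 1*(4 + 1/(-2)) = 1*(4 - ½) = 1*(7/2) = 7/2 ≈ 3.5000)
(Y(11) + T)² = ((10 + 11) + 7/2)² = (21 + 7/2)² = (49/2)² = 2401/4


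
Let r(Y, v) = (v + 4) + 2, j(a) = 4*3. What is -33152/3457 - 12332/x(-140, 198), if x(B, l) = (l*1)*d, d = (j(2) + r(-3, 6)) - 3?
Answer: -90238870/7187103 ≈ -12.556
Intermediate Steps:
j(a) = 12
r(Y, v) = 6 + v (r(Y, v) = (4 + v) + 2 = 6 + v)
d = 21 (d = (12 + (6 + 6)) - 3 = (12 + 12) - 3 = 24 - 3 = 21)
x(B, l) = 21*l (x(B, l) = (l*1)*21 = l*21 = 21*l)
-33152/3457 - 12332/x(-140, 198) = -33152/3457 - 12332/(21*198) = -33152*1/3457 - 12332/4158 = -33152/3457 - 12332*1/4158 = -33152/3457 - 6166/2079 = -90238870/7187103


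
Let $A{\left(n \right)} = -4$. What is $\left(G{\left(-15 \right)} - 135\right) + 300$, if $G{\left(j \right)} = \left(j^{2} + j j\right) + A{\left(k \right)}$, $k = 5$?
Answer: $611$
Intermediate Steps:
$G{\left(j \right)} = -4 + 2 j^{2}$ ($G{\left(j \right)} = \left(j^{2} + j j\right) - 4 = \left(j^{2} + j^{2}\right) - 4 = 2 j^{2} - 4 = -4 + 2 j^{2}$)
$\left(G{\left(-15 \right)} - 135\right) + 300 = \left(\left(-4 + 2 \left(-15\right)^{2}\right) - 135\right) + 300 = \left(\left(-4 + 2 \cdot 225\right) - 135\right) + 300 = \left(\left(-4 + 450\right) - 135\right) + 300 = \left(446 - 135\right) + 300 = 311 + 300 = 611$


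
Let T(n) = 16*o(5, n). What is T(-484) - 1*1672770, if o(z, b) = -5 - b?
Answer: -1665106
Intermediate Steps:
T(n) = -80 - 16*n (T(n) = 16*(-5 - n) = -80 - 16*n)
T(-484) - 1*1672770 = (-80 - 16*(-484)) - 1*1672770 = (-80 + 7744) - 1672770 = 7664 - 1672770 = -1665106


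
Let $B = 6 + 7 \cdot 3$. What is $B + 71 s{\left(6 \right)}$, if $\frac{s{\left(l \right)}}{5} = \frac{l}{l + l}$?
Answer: $\frac{409}{2} \approx 204.5$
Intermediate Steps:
$B = 27$ ($B = 6 + 21 = 27$)
$s{\left(l \right)} = \frac{5}{2}$ ($s{\left(l \right)} = 5 \frac{l}{l + l} = 5 \frac{l}{2 l} = 5 l \frac{1}{2 l} = 5 \cdot \frac{1}{2} = \frac{5}{2}$)
$B + 71 s{\left(6 \right)} = 27 + 71 \cdot \frac{5}{2} = 27 + \frac{355}{2} = \frac{409}{2}$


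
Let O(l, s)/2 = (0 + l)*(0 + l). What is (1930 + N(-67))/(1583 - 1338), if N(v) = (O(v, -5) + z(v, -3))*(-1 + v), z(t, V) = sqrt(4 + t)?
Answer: -608574/245 - 204*I*sqrt(7)/245 ≈ -2484.0 - 2.203*I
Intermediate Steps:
O(l, s) = 2*l**2 (O(l, s) = 2*((0 + l)*(0 + l)) = 2*(l*l) = 2*l**2)
N(v) = (-1 + v)*(sqrt(4 + v) + 2*v**2) (N(v) = (2*v**2 + sqrt(4 + v))*(-1 + v) = (sqrt(4 + v) + 2*v**2)*(-1 + v) = (-1 + v)*(sqrt(4 + v) + 2*v**2))
(1930 + N(-67))/(1583 - 1338) = (1930 + (-sqrt(4 - 67) - 2*(-67)**2 + 2*(-67)**3 - 67*sqrt(4 - 67)))/(1583 - 1338) = (1930 + (-sqrt(-63) - 2*4489 + 2*(-300763) - 201*I*sqrt(7)))/245 = (1930 + (-3*I*sqrt(7) - 8978 - 601526 - 201*I*sqrt(7)))*(1/245) = (1930 + (-610504 - 204*I*sqrt(7)))*(1/245) = (-608574 - 204*I*sqrt(7))*(1/245) = -608574/245 - 204*I*sqrt(7)/245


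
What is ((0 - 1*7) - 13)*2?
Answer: -40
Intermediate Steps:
((0 - 1*7) - 13)*2 = ((0 - 7) - 13)*2 = (-7 - 13)*2 = -20*2 = -40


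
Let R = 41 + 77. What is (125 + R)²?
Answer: 59049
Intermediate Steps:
R = 118
(125 + R)² = (125 + 118)² = 243² = 59049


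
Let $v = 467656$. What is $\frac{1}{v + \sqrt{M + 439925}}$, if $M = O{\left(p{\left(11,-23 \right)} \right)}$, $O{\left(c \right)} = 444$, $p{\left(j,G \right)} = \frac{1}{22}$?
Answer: $\frac{467656}{218701693967} - \frac{\sqrt{440369}}{218701693967} \approx 2.1353 \cdot 10^{-6}$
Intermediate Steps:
$p{\left(j,G \right)} = \frac{1}{22}$
$M = 444$
$\frac{1}{v + \sqrt{M + 439925}} = \frac{1}{467656 + \sqrt{444 + 439925}} = \frac{1}{467656 + \sqrt{440369}}$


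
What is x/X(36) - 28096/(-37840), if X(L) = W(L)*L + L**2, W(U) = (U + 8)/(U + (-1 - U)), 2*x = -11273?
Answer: 27672101/1362240 ≈ 20.314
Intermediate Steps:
x = -11273/2 (x = (1/2)*(-11273) = -11273/2 ≈ -5636.5)
W(U) = -8 - U (W(U) = (8 + U)/(-1) = (8 + U)*(-1) = -8 - U)
X(L) = L**2 + L*(-8 - L) (X(L) = (-8 - L)*L + L**2 = L*(-8 - L) + L**2 = L**2 + L*(-8 - L))
x/X(36) - 28096/(-37840) = -11273/(2*((-8*36))) - 28096/(-37840) = -11273/2/(-288) - 28096*(-1/37840) = -11273/2*(-1/288) + 1756/2365 = 11273/576 + 1756/2365 = 27672101/1362240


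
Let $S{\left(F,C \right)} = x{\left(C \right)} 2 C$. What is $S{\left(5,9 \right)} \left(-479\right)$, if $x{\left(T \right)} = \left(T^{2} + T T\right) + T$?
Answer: $-1474362$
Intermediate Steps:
$x{\left(T \right)} = T + 2 T^{2}$ ($x{\left(T \right)} = \left(T^{2} + T^{2}\right) + T = 2 T^{2} + T = T + 2 T^{2}$)
$S{\left(F,C \right)} = 2 C^{2} \left(1 + 2 C\right)$ ($S{\left(F,C \right)} = C \left(1 + 2 C\right) 2 C = 2 C \left(1 + 2 C\right) C = 2 C^{2} \left(1 + 2 C\right)$)
$S{\left(5,9 \right)} \left(-479\right) = 9^{2} \left(2 + 4 \cdot 9\right) \left(-479\right) = 81 \left(2 + 36\right) \left(-479\right) = 81 \cdot 38 \left(-479\right) = 3078 \left(-479\right) = -1474362$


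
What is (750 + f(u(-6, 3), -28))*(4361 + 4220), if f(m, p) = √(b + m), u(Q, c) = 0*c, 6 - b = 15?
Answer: 6435750 + 25743*I ≈ 6.4358e+6 + 25743.0*I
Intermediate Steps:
b = -9 (b = 6 - 1*15 = 6 - 15 = -9)
u(Q, c) = 0
f(m, p) = √(-9 + m)
(750 + f(u(-6, 3), -28))*(4361 + 4220) = (750 + √(-9 + 0))*(4361 + 4220) = (750 + √(-9))*8581 = (750 + 3*I)*8581 = 6435750 + 25743*I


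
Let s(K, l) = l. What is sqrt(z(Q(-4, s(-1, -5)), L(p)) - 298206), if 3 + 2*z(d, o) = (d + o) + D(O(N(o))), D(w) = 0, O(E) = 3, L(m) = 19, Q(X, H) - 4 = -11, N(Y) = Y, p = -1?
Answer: 9*I*sqrt(14726)/2 ≈ 546.08*I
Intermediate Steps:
Q(X, H) = -7 (Q(X, H) = 4 - 11 = -7)
z(d, o) = -3/2 + d/2 + o/2 (z(d, o) = -3/2 + ((d + o) + 0)/2 = -3/2 + (d + o)/2 = -3/2 + (d/2 + o/2) = -3/2 + d/2 + o/2)
sqrt(z(Q(-4, s(-1, -5)), L(p)) - 298206) = sqrt((-3/2 + (1/2)*(-7) + (1/2)*19) - 298206) = sqrt((-3/2 - 7/2 + 19/2) - 298206) = sqrt(9/2 - 298206) = sqrt(-596403/2) = 9*I*sqrt(14726)/2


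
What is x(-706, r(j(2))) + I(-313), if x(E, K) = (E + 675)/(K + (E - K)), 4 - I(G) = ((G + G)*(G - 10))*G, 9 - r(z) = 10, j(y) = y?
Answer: 44681312499/706 ≈ 6.3288e+7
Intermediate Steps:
r(z) = -1 (r(z) = 9 - 1*10 = 9 - 10 = -1)
I(G) = 4 - 2*G²*(-10 + G) (I(G) = 4 - (G + G)*(G - 10)*G = 4 - (2*G)*(-10 + G)*G = 4 - 2*G*(-10 + G)*G = 4 - 2*G²*(-10 + G))
x(E, K) = (675 + E)/E
x(-706, r(j(2))) + I(-313) = (675 - 706)/(-706) + (4 - 2*(-313)³ + 20*(-313)²) = -1/706*(-31) + (4 - 2*(-30664297) + 20*97969) = 31/706 + (4 + 61328594 + 1959380) = 31/706 + 63287978 = 44681312499/706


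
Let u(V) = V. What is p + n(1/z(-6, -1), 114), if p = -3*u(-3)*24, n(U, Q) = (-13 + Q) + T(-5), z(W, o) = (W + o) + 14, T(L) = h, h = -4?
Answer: 313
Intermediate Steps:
T(L) = -4
z(W, o) = 14 + W + o
n(U, Q) = -17 + Q (n(U, Q) = (-13 + Q) - 4 = -17 + Q)
p = 216 (p = -3*(-3)*24 = 9*24 = 216)
p + n(1/z(-6, -1), 114) = 216 + (-17 + 114) = 216 + 97 = 313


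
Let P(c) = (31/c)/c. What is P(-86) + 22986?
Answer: 170004487/7396 ≈ 22986.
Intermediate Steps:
P(c) = 31/c**2
P(-86) + 22986 = 31/(-86)**2 + 22986 = 31*(1/7396) + 22986 = 31/7396 + 22986 = 170004487/7396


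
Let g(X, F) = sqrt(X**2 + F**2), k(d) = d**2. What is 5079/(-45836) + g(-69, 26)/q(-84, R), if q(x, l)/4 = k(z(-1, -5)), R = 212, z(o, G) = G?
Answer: -5079/45836 + sqrt(5437)/100 ≈ 0.62655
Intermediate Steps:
q(x, l) = 100 (q(x, l) = 4*(-5)**2 = 4*25 = 100)
g(X, F) = sqrt(F**2 + X**2)
5079/(-45836) + g(-69, 26)/q(-84, R) = 5079/(-45836) + sqrt(26**2 + (-69)**2)/100 = 5079*(-1/45836) + sqrt(676 + 4761)*(1/100) = -5079/45836 + sqrt(5437)*(1/100) = -5079/45836 + sqrt(5437)/100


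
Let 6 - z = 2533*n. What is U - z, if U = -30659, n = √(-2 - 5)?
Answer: -30665 + 2533*I*√7 ≈ -30665.0 + 6701.7*I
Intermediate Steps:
n = I*√7 (n = √(-7) = I*√7 ≈ 2.6458*I)
z = 6 - 2533*I*√7 ≈ 6.0 - 6701.7*I
U - z = -30659 - (6 - 2533*I*√7) = -30659 + (-6 + 2533*I*√7) = -30665 + 2533*I*√7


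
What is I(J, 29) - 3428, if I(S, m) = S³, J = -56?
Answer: -179044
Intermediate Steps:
I(J, 29) - 3428 = (-56)³ - 3428 = -175616 - 3428 = -179044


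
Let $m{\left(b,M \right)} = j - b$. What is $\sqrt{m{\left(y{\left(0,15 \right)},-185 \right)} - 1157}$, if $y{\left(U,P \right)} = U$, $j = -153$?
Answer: $i \sqrt{1310} \approx 36.194 i$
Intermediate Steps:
$m{\left(b,M \right)} = -153 - b$
$\sqrt{m{\left(y{\left(0,15 \right)},-185 \right)} - 1157} = \sqrt{\left(-153 - 0\right) - 1157} = \sqrt{\left(-153 + 0\right) - 1157} = \sqrt{-153 - 1157} = \sqrt{-1310} = i \sqrt{1310}$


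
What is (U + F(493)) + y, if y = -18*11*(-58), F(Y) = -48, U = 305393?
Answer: 316829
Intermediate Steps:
y = 11484 (y = -198*(-58) = 11484)
(U + F(493)) + y = (305393 - 48) + 11484 = 305345 + 11484 = 316829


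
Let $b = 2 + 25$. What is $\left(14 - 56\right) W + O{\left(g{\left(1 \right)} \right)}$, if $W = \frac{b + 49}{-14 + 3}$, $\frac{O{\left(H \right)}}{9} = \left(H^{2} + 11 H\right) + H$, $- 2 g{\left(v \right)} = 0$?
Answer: $\frac{3192}{11} \approx 290.18$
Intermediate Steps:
$g{\left(v \right)} = 0$ ($g{\left(v \right)} = \left(- \frac{1}{2}\right) 0 = 0$)
$O{\left(H \right)} = 9 H^{2} + 108 H$ ($O{\left(H \right)} = 9 \left(\left(H^{2} + 11 H\right) + H\right) = 9 \left(H^{2} + 12 H\right) = 9 H^{2} + 108 H$)
$b = 27$
$W = - \frac{76}{11}$ ($W = \frac{27 + 49}{-14 + 3} = \frac{76}{-11} = 76 \left(- \frac{1}{11}\right) = - \frac{76}{11} \approx -6.9091$)
$\left(14 - 56\right) W + O{\left(g{\left(1 \right)} \right)} = \left(14 - 56\right) \left(- \frac{76}{11}\right) + 9 \cdot 0 \left(12 + 0\right) = \left(14 - 56\right) \left(- \frac{76}{11}\right) + 9 \cdot 0 \cdot 12 = \left(-42\right) \left(- \frac{76}{11}\right) + 0 = \frac{3192}{11} + 0 = \frac{3192}{11}$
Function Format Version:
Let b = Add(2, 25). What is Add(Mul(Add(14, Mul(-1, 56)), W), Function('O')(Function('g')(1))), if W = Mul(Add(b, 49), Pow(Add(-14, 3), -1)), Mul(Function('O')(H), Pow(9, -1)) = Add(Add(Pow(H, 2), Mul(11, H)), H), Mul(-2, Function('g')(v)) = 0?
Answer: Rational(3192, 11) ≈ 290.18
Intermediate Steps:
Function('g')(v) = 0 (Function('g')(v) = Mul(Rational(-1, 2), 0) = 0)
Function('O')(H) = Add(Mul(9, Pow(H, 2)), Mul(108, H)) (Function('O')(H) = Mul(9, Add(Add(Pow(H, 2), Mul(11, H)), H)) = Mul(9, Add(Pow(H, 2), Mul(12, H))) = Add(Mul(9, Pow(H, 2)), Mul(108, H)))
b = 27
W = Rational(-76, 11) (W = Mul(Add(27, 49), Pow(Add(-14, 3), -1)) = Mul(76, Pow(-11, -1)) = Mul(76, Rational(-1, 11)) = Rational(-76, 11) ≈ -6.9091)
Add(Mul(Add(14, Mul(-1, 56)), W), Function('O')(Function('g')(1))) = Add(Mul(Add(14, Mul(-1, 56)), Rational(-76, 11)), Mul(9, 0, Add(12, 0))) = Add(Mul(Add(14, -56), Rational(-76, 11)), Mul(9, 0, 12)) = Add(Mul(-42, Rational(-76, 11)), 0) = Add(Rational(3192, 11), 0) = Rational(3192, 11)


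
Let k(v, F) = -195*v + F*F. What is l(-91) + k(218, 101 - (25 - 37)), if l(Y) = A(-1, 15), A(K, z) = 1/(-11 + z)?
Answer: -118963/4 ≈ -29741.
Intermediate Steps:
k(v, F) = F² - 195*v (k(v, F) = -195*v + F² = F² - 195*v)
l(Y) = ¼ (l(Y) = 1/(-11 + 15) = 1/4 = ¼)
l(-91) + k(218, 101 - (25 - 37)) = ¼ + ((101 - (25 - 37))² - 195*218) = ¼ + ((101 - 1*(-12))² - 42510) = ¼ + ((101 + 12)² - 42510) = ¼ + (113² - 42510) = ¼ + (12769 - 42510) = ¼ - 29741 = -118963/4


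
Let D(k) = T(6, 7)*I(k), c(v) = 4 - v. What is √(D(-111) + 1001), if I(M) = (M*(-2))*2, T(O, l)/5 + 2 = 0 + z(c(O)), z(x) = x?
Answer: I*√7879 ≈ 88.764*I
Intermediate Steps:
T(O, l) = 10 - 5*O (T(O, l) = -10 + 5*(0 + (4 - O)) = -10 + 5*(4 - O) = -10 + (20 - 5*O) = 10 - 5*O)
I(M) = -4*M (I(M) = -2*M*2 = -4*M)
D(k) = 80*k (D(k) = (10 - 5*6)*(-4*k) = (10 - 30)*(-4*k) = -(-80)*k = 80*k)
√(D(-111) + 1001) = √(80*(-111) + 1001) = √(-8880 + 1001) = √(-7879) = I*√7879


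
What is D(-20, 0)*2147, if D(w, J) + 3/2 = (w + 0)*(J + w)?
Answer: 1711159/2 ≈ 8.5558e+5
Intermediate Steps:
D(w, J) = -3/2 + w*(J + w) (D(w, J) = -3/2 + (w + 0)*(J + w) = -3/2 + w*(J + w))
D(-20, 0)*2147 = (-3/2 + (-20)² + 0*(-20))*2147 = (-3/2 + 400 + 0)*2147 = (797/2)*2147 = 1711159/2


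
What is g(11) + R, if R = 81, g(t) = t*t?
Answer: 202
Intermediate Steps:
g(t) = t²
g(11) + R = 11² + 81 = 121 + 81 = 202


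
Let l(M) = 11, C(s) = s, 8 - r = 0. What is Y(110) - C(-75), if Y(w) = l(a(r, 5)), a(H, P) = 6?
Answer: 86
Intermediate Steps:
r = 8 (r = 8 - 1*0 = 8 + 0 = 8)
Y(w) = 11
Y(110) - C(-75) = 11 - 1*(-75) = 11 + 75 = 86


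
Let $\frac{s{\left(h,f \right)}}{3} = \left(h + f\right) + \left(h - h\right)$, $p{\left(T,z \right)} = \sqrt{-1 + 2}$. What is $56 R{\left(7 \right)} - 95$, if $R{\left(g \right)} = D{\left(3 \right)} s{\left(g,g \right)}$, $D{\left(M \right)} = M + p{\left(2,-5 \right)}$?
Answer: $9313$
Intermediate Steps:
$p{\left(T,z \right)} = 1$ ($p{\left(T,z \right)} = \sqrt{1} = 1$)
$s{\left(h,f \right)} = 3 f + 3 h$ ($s{\left(h,f \right)} = 3 \left(\left(h + f\right) + \left(h - h\right)\right) = 3 \left(\left(f + h\right) + 0\right) = 3 \left(f + h\right) = 3 f + 3 h$)
$D{\left(M \right)} = 1 + M$ ($D{\left(M \right)} = M + 1 = 1 + M$)
$R{\left(g \right)} = 24 g$ ($R{\left(g \right)} = \left(1 + 3\right) \left(3 g + 3 g\right) = 4 \cdot 6 g = 24 g$)
$56 R{\left(7 \right)} - 95 = 56 \cdot 24 \cdot 7 - 95 = 56 \cdot 168 - 95 = 9408 - 95 = 9313$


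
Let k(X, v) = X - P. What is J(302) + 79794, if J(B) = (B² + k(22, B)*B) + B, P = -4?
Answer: 179152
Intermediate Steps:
k(X, v) = 4 + X (k(X, v) = X - 1*(-4) = X + 4 = 4 + X)
J(B) = B² + 27*B (J(B) = (B² + (4 + 22)*B) + B = (B² + 26*B) + B = B² + 27*B)
J(302) + 79794 = 302*(27 + 302) + 79794 = 302*329 + 79794 = 99358 + 79794 = 179152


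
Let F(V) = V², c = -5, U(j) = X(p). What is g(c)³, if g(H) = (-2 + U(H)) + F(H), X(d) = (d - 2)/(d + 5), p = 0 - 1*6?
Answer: 29791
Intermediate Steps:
p = -6 (p = 0 - 6 = -6)
X(d) = (-2 + d)/(5 + d)
U(j) = 8 (U(j) = (-2 - 6)/(5 - 6) = -8/(-1) = -1*(-8) = 8)
g(H) = 6 + H² (g(H) = (-2 + 8) + H² = 6 + H²)
g(c)³ = (6 + (-5)²)³ = (6 + 25)³ = 31³ = 29791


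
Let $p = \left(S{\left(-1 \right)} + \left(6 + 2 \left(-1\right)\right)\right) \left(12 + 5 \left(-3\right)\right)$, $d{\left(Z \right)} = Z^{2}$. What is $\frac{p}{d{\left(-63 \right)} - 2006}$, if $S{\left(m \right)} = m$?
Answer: $- \frac{9}{1963} \approx -0.0045848$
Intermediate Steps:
$p = -9$ ($p = \left(-1 + \left(6 + 2 \left(-1\right)\right)\right) \left(12 + 5 \left(-3\right)\right) = \left(-1 + \left(6 - 2\right)\right) \left(12 - 15\right) = \left(-1 + 4\right) \left(-3\right) = 3 \left(-3\right) = -9$)
$\frac{p}{d{\left(-63 \right)} - 2006} = \frac{1}{\left(-63\right)^{2} - 2006} \left(-9\right) = \frac{1}{3969 - 2006} \left(-9\right) = \frac{1}{1963} \left(-9\right) = - \frac{9}{1963}$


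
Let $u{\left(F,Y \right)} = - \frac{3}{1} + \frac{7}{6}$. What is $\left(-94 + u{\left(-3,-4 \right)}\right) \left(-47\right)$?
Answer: $\frac{27025}{6} \approx 4504.2$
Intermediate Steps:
$u{\left(F,Y \right)} = - \frac{11}{6}$ ($u{\left(F,Y \right)} = \left(-3\right) 1 + 7 \cdot \frac{1}{6} = -3 + \frac{7}{6} = - \frac{11}{6}$)
$\left(-94 + u{\left(-3,-4 \right)}\right) \left(-47\right) = \left(-94 - \frac{11}{6}\right) \left(-47\right) = \left(- \frac{575}{6}\right) \left(-47\right) = \frac{27025}{6}$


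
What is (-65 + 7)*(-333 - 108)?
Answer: 25578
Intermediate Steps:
(-65 + 7)*(-333 - 108) = -58*(-441) = 25578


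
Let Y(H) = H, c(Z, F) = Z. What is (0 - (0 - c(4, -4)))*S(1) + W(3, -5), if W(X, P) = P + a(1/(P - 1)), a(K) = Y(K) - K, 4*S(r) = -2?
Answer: -7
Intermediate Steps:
S(r) = -½ (S(r) = (¼)*(-2) = -½)
a(K) = 0 (a(K) = K - K = 0)
W(X, P) = P (W(X, P) = P + 0 = P)
(0 - (0 - c(4, -4)))*S(1) + W(3, -5) = (0 - (0 - 1*4))*(-½) - 5 = (0 - (0 - 4))*(-½) - 5 = (0 - 1*(-4))*(-½) - 5 = (0 + 4)*(-½) - 5 = 4*(-½) - 5 = -2 - 5 = -7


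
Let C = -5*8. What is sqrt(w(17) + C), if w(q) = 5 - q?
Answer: 2*I*sqrt(13) ≈ 7.2111*I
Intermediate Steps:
C = -40
sqrt(w(17) + C) = sqrt((5 - 1*17) - 40) = sqrt((5 - 17) - 40) = sqrt(-12 - 40) = sqrt(-52) = 2*I*sqrt(13)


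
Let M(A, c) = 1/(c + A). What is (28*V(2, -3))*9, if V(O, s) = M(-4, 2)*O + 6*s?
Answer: -4788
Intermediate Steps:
M(A, c) = 1/(A + c)
V(O, s) = 6*s - O/2 (V(O, s) = O/(-4 + 2) + 6*s = O/(-2) + 6*s = -O/2 + 6*s = 6*s - O/2)
(28*V(2, -3))*9 = (28*(6*(-3) - 1/2*2))*9 = (28*(-18 - 1))*9 = (28*(-19))*9 = -532*9 = -4788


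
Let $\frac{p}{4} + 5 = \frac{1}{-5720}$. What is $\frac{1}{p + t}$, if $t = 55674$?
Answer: $\frac{1430}{79585219} \approx 1.7968 \cdot 10^{-5}$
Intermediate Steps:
$p = - \frac{28601}{1430}$ ($p = -20 + \frac{4}{-5720} = -20 + 4 \left(- \frac{1}{5720}\right) = -20 - \frac{1}{1430} = - \frac{28601}{1430} \approx -20.001$)
$\frac{1}{p + t} = \frac{1}{- \frac{28601}{1430} + 55674} = \frac{1}{\frac{79585219}{1430}} = \frac{1430}{79585219}$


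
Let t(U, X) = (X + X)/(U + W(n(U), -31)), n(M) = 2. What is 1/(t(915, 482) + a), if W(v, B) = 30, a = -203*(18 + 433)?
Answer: -945/86516621 ≈ -1.0923e-5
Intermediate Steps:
a = -91553 (a = -203*451 = -91553)
t(U, X) = 2*X/(30 + U) (t(U, X) = (X + X)/(U + 30) = (2*X)/(30 + U) = 2*X/(30 + U))
1/(t(915, 482) + a) = 1/(2*482/(30 + 915) - 91553) = 1/(2*482/945 - 91553) = 1/(2*482*(1/945) - 91553) = 1/(964/945 - 91553) = 1/(-86516621/945) = -945/86516621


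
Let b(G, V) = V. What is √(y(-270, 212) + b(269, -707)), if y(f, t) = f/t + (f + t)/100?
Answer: 3*I*√5531027/265 ≈ 26.624*I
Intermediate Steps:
y(f, t) = f/100 + t/100 + f/t (y(f, t) = f/t + (f + t)*(1/100) = f/t + (f/100 + t/100) = f/100 + t/100 + f/t)
√(y(-270, 212) + b(269, -707)) = √((-270 + (1/100)*212*(-270 + 212))/212 - 707) = √((-270 + (1/100)*212*(-58))/212 - 707) = √((-270 - 3074/25)/212 - 707) = √((1/212)*(-9824/25) - 707) = √(-2456/1325 - 707) = √(-939231/1325) = 3*I*√5531027/265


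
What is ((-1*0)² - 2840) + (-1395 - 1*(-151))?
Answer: -4084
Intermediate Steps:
((-1*0)² - 2840) + (-1395 - 1*(-151)) = (0² - 2840) + (-1395 + 151) = (0 - 2840) - 1244 = -2840 - 1244 = -4084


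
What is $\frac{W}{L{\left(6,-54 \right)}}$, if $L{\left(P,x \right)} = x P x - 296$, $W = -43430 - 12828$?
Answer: $- \frac{28129}{8600} \approx -3.2708$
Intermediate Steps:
$W = -56258$
$L{\left(P,x \right)} = -296 + P x^{2}$ ($L{\left(P,x \right)} = P x x - 296 = P x^{2} - 296 = -296 + P x^{2}$)
$\frac{W}{L{\left(6,-54 \right)}} = - \frac{56258}{-296 + 6 \left(-54\right)^{2}} = - \frac{56258}{-296 + 6 \cdot 2916} = - \frac{56258}{-296 + 17496} = - \frac{56258}{17200} = \left(-56258\right) \frac{1}{17200} = - \frac{28129}{8600}$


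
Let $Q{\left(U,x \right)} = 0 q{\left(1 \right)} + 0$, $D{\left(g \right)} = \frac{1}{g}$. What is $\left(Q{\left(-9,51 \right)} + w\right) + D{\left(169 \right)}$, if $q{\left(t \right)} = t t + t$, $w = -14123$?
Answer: $- \frac{2386786}{169} \approx -14123.0$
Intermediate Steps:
$q{\left(t \right)} = t + t^{2}$ ($q{\left(t \right)} = t^{2} + t = t + t^{2}$)
$Q{\left(U,x \right)} = 0$ ($Q{\left(U,x \right)} = 0 \cdot 1 \left(1 + 1\right) + 0 = 0 \cdot 1 \cdot 2 + 0 = 0 \cdot 2 + 0 = 0 + 0 = 0$)
$\left(Q{\left(-9,51 \right)} + w\right) + D{\left(169 \right)} = \left(0 - 14123\right) + \frac{1}{169} = -14123 + \frac{1}{169} = - \frac{2386786}{169}$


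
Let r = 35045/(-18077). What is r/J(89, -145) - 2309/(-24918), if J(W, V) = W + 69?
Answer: 1430408996/17792486097 ≈ 0.080394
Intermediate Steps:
r = -35045/18077 (r = 35045*(-1/18077) = -35045/18077 ≈ -1.9387)
J(W, V) = 69 + W
r/J(89, -145) - 2309/(-24918) = -35045/(18077*(69 + 89)) - 2309/(-24918) = -35045/18077/158 - 2309*(-1/24918) = -35045/18077*1/158 + 2309/24918 = -35045/2856166 + 2309/24918 = 1430408996/17792486097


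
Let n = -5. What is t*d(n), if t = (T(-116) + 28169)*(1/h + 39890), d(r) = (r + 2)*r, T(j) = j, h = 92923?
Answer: 1559760183104445/92923 ≈ 1.6786e+10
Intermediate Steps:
d(r) = r*(2 + r) (d(r) = (2 + r)*r = r*(2 + r))
t = 103984012206963/92923 (t = (-116 + 28169)*(1/92923 + 39890) = 28053*(1/92923 + 39890) = 28053*(3706698471/92923) = 103984012206963/92923 ≈ 1.1190e+9)
t*d(n) = 103984012206963*(-5*(2 - 5))/92923 = 103984012206963*(-5*(-3))/92923 = (103984012206963/92923)*15 = 1559760183104445/92923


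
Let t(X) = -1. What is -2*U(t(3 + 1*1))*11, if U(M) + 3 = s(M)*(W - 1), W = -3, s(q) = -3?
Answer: -198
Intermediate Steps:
U(M) = 9 (U(M) = -3 - 3*(-3 - 1) = -3 - 3*(-4) = -3 + 12 = 9)
-2*U(t(3 + 1*1))*11 = -2*9*11 = -18*11 = -198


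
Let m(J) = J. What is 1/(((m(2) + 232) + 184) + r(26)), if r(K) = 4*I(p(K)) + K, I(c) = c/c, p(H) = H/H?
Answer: 1/448 ≈ 0.0022321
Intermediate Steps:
p(H) = 1
I(c) = 1
r(K) = 4 + K (r(K) = 4*1 + K = 4 + K)
1/(((m(2) + 232) + 184) + r(26)) = 1/(((2 + 232) + 184) + (4 + 26)) = 1/((234 + 184) + 30) = 1/(418 + 30) = 1/448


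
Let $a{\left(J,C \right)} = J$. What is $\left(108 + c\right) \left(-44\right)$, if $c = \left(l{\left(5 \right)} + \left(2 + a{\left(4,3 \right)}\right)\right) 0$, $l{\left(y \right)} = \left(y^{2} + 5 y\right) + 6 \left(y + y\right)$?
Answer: $-4752$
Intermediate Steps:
$l{\left(y \right)} = y^{2} + 17 y$ ($l{\left(y \right)} = \left(y^{2} + 5 y\right) + 6 \cdot 2 y = \left(y^{2} + 5 y\right) + 12 y = y^{2} + 17 y$)
$c = 0$ ($c = \left(5 \left(17 + 5\right) + \left(2 + 4\right)\right) 0 = \left(5 \cdot 22 + 6\right) 0 = \left(110 + 6\right) 0 = 116 \cdot 0 = 0$)
$\left(108 + c\right) \left(-44\right) = \left(108 + 0\right) \left(-44\right) = 108 \left(-44\right) = -4752$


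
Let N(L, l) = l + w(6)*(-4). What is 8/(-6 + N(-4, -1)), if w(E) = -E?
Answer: 8/17 ≈ 0.47059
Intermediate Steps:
N(L, l) = 24 + l (N(L, l) = l - 1*6*(-4) = l - 6*(-4) = l + 24 = 24 + l)
8/(-6 + N(-4, -1)) = 8/(-6 + (24 - 1)) = 8/(-6 + 23) = 8/17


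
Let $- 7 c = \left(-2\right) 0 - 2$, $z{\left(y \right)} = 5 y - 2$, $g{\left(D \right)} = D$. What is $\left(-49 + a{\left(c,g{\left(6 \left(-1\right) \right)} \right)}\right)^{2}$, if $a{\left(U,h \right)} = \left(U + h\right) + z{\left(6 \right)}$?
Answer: $\frac{34969}{49} \approx 713.65$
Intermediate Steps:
$z{\left(y \right)} = -2 + 5 y$
$c = \frac{2}{7}$ ($c = - \frac{\left(-2\right) 0 - 2}{7} = - \frac{0 - 2}{7} = \left(- \frac{1}{7}\right) \left(-2\right) = \frac{2}{7} \approx 0.28571$)
$a{\left(U,h \right)} = 28 + U + h$ ($a{\left(U,h \right)} = \left(U + h\right) + \left(-2 + 5 \cdot 6\right) = \left(U + h\right) + \left(-2 + 30\right) = \left(U + h\right) + 28 = 28 + U + h$)
$\left(-49 + a{\left(c,g{\left(6 \left(-1\right) \right)} \right)}\right)^{2} = \left(-49 + \left(28 + \frac{2}{7} + 6 \left(-1\right)\right)\right)^{2} = \left(-49 + \left(28 + \frac{2}{7} - 6\right)\right)^{2} = \left(-49 + \frac{156}{7}\right)^{2} = \left(- \frac{187}{7}\right)^{2} = \frac{34969}{49}$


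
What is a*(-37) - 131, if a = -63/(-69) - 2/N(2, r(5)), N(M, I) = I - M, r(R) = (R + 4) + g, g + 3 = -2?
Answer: -2939/23 ≈ -127.78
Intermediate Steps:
g = -5 (g = -3 - 2 = -5)
r(R) = -1 + R (r(R) = (R + 4) - 5 = (4 + R) - 5 = -1 + R)
a = -2/23 (a = -63/(-69) - 2/((-1 + 5) - 1*2) = -63*(-1/69) - 2/(4 - 2) = 21/23 - 2/2 = 21/23 - 2*½ = 21/23 - 1 = -2/23 ≈ -0.086957)
a*(-37) - 131 = -2/23*(-37) - 131 = 74/23 - 131 = -2939/23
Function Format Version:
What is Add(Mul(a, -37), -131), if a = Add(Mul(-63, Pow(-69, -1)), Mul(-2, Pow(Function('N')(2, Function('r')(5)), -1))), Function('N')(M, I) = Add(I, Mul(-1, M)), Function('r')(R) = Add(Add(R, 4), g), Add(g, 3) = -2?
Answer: Rational(-2939, 23) ≈ -127.78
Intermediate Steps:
g = -5 (g = Add(-3, -2) = -5)
Function('r')(R) = Add(-1, R) (Function('r')(R) = Add(Add(R, 4), -5) = Add(Add(4, R), -5) = Add(-1, R))
a = Rational(-2, 23) (a = Add(Mul(-63, Pow(-69, -1)), Mul(-2, Pow(Add(Add(-1, 5), Mul(-1, 2)), -1))) = Add(Mul(-63, Rational(-1, 69)), Mul(-2, Pow(Add(4, -2), -1))) = Add(Rational(21, 23), Mul(-2, Pow(2, -1))) = Add(Rational(21, 23), Mul(-2, Rational(1, 2))) = Add(Rational(21, 23), -1) = Rational(-2, 23) ≈ -0.086957)
Add(Mul(a, -37), -131) = Add(Mul(Rational(-2, 23), -37), -131) = Add(Rational(74, 23), -131) = Rational(-2939, 23)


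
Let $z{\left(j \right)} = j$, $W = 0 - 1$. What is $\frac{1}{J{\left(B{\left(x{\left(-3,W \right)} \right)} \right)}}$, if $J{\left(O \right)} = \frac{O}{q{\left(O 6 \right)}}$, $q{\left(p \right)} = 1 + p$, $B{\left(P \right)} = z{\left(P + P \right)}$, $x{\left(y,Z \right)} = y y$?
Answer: $\frac{109}{18} \approx 6.0556$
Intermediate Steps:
$W = -1$
$x{\left(y,Z \right)} = y^{2}$
$B{\left(P \right)} = 2 P$ ($B{\left(P \right)} = P + P = 2 P$)
$J{\left(O \right)} = \frac{O}{1 + 6 O}$ ($J{\left(O \right)} = \frac{O}{1 + O 6} = \frac{O}{1 + 6 O}$)
$\frac{1}{J{\left(B{\left(x{\left(-3,W \right)} \right)} \right)}} = \frac{1}{2 \left(-3\right)^{2} \frac{1}{1 + 6 \cdot 2 \left(-3\right)^{2}}} = \frac{1}{2 \cdot 9 \frac{1}{1 + 6 \cdot 2 \cdot 9}} = \frac{1}{18 \frac{1}{1 + 6 \cdot 18}} = \frac{1}{18 \frac{1}{1 + 108}} = \frac{1}{18 \cdot \frac{1}{109}} = \frac{1}{\frac{18}{109}} = \frac{109}{18}$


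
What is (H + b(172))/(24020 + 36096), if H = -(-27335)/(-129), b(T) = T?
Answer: -5147/7754964 ≈ -0.00066370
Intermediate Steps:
H = -27335/129 (H = -(-27335)*(-1)/129 = -71*385/129 = -27335/129 ≈ -211.90)
(H + b(172))/(24020 + 36096) = (-27335/129 + 172)/(24020 + 36096) = -5147/129/60116 = -5147/129*1/60116 = -5147/7754964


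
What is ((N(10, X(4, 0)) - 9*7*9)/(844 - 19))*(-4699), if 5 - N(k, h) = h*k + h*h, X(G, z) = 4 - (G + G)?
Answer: 2528062/825 ≈ 3064.3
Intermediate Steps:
X(G, z) = 4 - 2*G
N(k, h) = 5 - h**2 - h*k (N(k, h) = 5 - (h*k + h*h) = 5 - (h*k + h**2) = 5 - (h**2 + h*k) = 5 + (-h**2 - h*k) = 5 - h**2 - h*k)
((N(10, X(4, 0)) - 9*7*9)/(844 - 19))*(-4699) = (((5 - (4 - 2*4)**2 - 1*(4 - 2*4)*10) - 9*7*9)/(844 - 19))*(-4699) = (((5 - (4 - 8)**2 - 1*(4 - 8)*10) - 63*9)/825)*(-4699) = (((5 - 1*(-4)**2 - 1*(-4)*10) - 567)*(1/825))*(-4699) = (((5 - 1*16 + 40) - 567)*(1/825))*(-4699) = (((5 - 16 + 40) - 567)*(1/825))*(-4699) = ((29 - 567)*(1/825))*(-4699) = -538*1/825*(-4699) = -538/825*(-4699) = 2528062/825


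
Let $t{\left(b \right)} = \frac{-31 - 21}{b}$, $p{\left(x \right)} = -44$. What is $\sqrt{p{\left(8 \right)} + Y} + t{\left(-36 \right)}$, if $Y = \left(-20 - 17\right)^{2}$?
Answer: $\frac{13}{9} + 5 \sqrt{53} \approx 37.845$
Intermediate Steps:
$t{\left(b \right)} = - \frac{52}{b}$ ($t{\left(b \right)} = \frac{-31 - 21}{b} = - \frac{52}{b}$)
$Y = 1369$ ($Y = \left(-37\right)^{2} = 1369$)
$\sqrt{p{\left(8 \right)} + Y} + t{\left(-36 \right)} = \sqrt{-44 + 1369} - \frac{52}{-36} = \sqrt{1325} - - \frac{13}{9} = 5 \sqrt{53} + \frac{13}{9} = \frac{13}{9} + 5 \sqrt{53}$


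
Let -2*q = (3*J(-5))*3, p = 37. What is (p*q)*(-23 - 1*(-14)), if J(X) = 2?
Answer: 2997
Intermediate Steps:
q = -9 (q = -3*2*3/2 = -3*3 = -1/2*18 = -9)
(p*q)*(-23 - 1*(-14)) = (37*(-9))*(-23 - 1*(-14)) = -333*(-23 + 14) = -333*(-9) = 2997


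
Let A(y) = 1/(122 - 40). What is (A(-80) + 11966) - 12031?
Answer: -5329/82 ≈ -64.988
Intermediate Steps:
A(y) = 1/82
(A(-80) + 11966) - 12031 = (1/82 + 11966) - 12031 = 981213/82 - 12031 = -5329/82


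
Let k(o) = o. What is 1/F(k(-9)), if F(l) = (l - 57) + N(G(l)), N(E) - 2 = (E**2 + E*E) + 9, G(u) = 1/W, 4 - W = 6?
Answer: -2/109 ≈ -0.018349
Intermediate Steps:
W = -2 (W = 4 - 1*6 = 4 - 6 = -2)
G(u) = -1/2 (G(u) = 1/(-2) = -1/2)
N(E) = 11 + 2*E**2 (N(E) = 2 + ((E**2 + E*E) + 9) = 2 + ((E**2 + E**2) + 9) = 2 + (2*E**2 + 9) = 2 + (9 + 2*E**2) = 11 + 2*E**2)
F(l) = -91/2 + l (F(l) = (l - 57) + (11 + 2*(-1/2)**2) = (-57 + l) + (11 + 2*(1/4)) = (-57 + l) + (11 + 1/2) = (-57 + l) + 23/2 = -91/2 + l)
1/F(k(-9)) = 1/(-91/2 - 9) = 1/(-109/2) = -2/109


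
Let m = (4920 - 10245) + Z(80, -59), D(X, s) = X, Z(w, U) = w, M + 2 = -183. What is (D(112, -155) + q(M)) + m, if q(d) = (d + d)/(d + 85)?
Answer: -51293/10 ≈ -5129.3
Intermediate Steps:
M = -185 (M = -2 - 183 = -185)
m = -5245 (m = (4920 - 10245) + 80 = -5325 + 80 = -5245)
q(d) = 2*d/(85 + d) (q(d) = (2*d)/(85 + d) = 2*d/(85 + d))
(D(112, -155) + q(M)) + m = (112 + 2*(-185)/(85 - 185)) - 5245 = (112 + 2*(-185)/(-100)) - 5245 = (112 + 2*(-185)*(-1/100)) - 5245 = (112 + 37/10) - 5245 = 1157/10 - 5245 = -51293/10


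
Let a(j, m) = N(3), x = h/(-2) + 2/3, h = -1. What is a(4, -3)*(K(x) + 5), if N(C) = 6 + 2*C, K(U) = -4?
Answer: 12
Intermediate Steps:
x = 7/6 (x = -1/(-2) + 2/3 = -1*(-½) + 2*(⅓) = ½ + ⅔ = 7/6 ≈ 1.1667)
a(j, m) = 12 (a(j, m) = 6 + 2*3 = 6 + 6 = 12)
a(4, -3)*(K(x) + 5) = 12*(-4 + 5) = 12*1 = 12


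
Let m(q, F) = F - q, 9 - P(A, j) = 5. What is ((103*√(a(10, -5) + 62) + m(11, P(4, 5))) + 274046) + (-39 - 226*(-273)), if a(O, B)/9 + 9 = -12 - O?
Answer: 335698 + 103*I*√217 ≈ 3.357e+5 + 1517.3*I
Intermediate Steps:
P(A, j) = 4 (P(A, j) = 9 - 1*5 = 9 - 5 = 4)
a(O, B) = -189 - 9*O (a(O, B) = -81 + 9*(-12 - O) = -81 + (-108 - 9*O) = -189 - 9*O)
((103*√(a(10, -5) + 62) + m(11, P(4, 5))) + 274046) + (-39 - 226*(-273)) = ((103*√((-189 - 9*10) + 62) + (4 - 1*11)) + 274046) + (-39 - 226*(-273)) = ((103*√((-189 - 90) + 62) + (4 - 11)) + 274046) + (-39 + 61698) = ((103*√(-279 + 62) - 7) + 274046) + 61659 = ((103*√(-217) - 7) + 274046) + 61659 = ((103*(I*√217) - 7) + 274046) + 61659 = ((103*I*√217 - 7) + 274046) + 61659 = ((-7 + 103*I*√217) + 274046) + 61659 = (274039 + 103*I*√217) + 61659 = 335698 + 103*I*√217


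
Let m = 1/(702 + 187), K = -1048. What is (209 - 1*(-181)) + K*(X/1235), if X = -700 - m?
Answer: 1080358298/1097915 ≈ 984.01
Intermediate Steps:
m = 1/889 ≈ 0.0011249
X = -622301/889 (X = -700 - 1*1/889 = -700 - 1/889 = -622301/889 ≈ -700.00)
(209 - 1*(-181)) + K*(X/1235) = (209 - 1*(-181)) - (-652171448)/(889*1235) = (209 + 181) - (-652171448)/(889*1235) = 390 - 1048*(-622301/1097915) = 390 + 652171448/1097915 = 1080358298/1097915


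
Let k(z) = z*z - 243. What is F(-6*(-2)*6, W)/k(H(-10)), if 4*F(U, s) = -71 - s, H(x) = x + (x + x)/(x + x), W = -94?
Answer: -23/648 ≈ -0.035494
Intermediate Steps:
H(x) = 1 + x (H(x) = x + (2*x)/((2*x)) = x + (2*x)*(1/(2*x)) = x + 1 = 1 + x)
F(U, s) = -71/4 - s/4 (F(U, s) = (-71 - s)/4 = -71/4 - s/4)
k(z) = -243 + z² (k(z) = z² - 243 = -243 + z²)
F(-6*(-2)*6, W)/k(H(-10)) = (-71/4 - ¼*(-94))/(-243 + (1 - 10)²) = (-71/4 + 47/2)/(-243 + (-9)²) = 23/(4*(-243 + 81)) = (23/4)/(-162) = (23/4)*(-1/162) = -23/648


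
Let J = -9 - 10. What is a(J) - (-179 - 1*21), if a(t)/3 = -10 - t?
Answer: 227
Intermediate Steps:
J = -19
a(t) = -30 - 3*t (a(t) = 3*(-10 - t) = -30 - 3*t)
a(J) - (-179 - 1*21) = (-30 - 3*(-19)) - (-179 - 1*21) = (-30 + 57) - (-179 - 21) = 27 - 1*(-200) = 27 + 200 = 227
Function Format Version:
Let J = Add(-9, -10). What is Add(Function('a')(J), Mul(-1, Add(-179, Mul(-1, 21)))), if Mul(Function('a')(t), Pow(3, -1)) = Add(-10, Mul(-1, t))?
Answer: 227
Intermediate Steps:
J = -19
Function('a')(t) = Add(-30, Mul(-3, t)) (Function('a')(t) = Mul(3, Add(-10, Mul(-1, t))) = Add(-30, Mul(-3, t)))
Add(Function('a')(J), Mul(-1, Add(-179, Mul(-1, 21)))) = Add(Add(-30, Mul(-3, -19)), Mul(-1, Add(-179, Mul(-1, 21)))) = Add(Add(-30, 57), Mul(-1, Add(-179, -21))) = Add(27, Mul(-1, -200)) = Add(27, 200) = 227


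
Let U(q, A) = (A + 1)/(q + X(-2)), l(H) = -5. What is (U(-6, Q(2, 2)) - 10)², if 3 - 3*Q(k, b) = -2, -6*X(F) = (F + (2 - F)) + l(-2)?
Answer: 119716/1089 ≈ 109.93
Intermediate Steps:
X(F) = ½ (X(F) = -((F + (2 - F)) - 5)/6 = -(2 - 5)/6 = -⅙*(-3) = ½)
Q(k, b) = 5/3 (Q(k, b) = 1 - ⅓*(-2) = 1 + ⅔ = 5/3)
U(q, A) = (1 + A)/(½ + q) (U(q, A) = (A + 1)/(q + ½) = (1 + A)/(½ + q))
(U(-6, Q(2, 2)) - 10)² = (2*(1 + 5/3)/(1 + 2*(-6)) - 10)² = (2*(8/3)/(1 - 12) - 10)² = (2*(8/3)/(-11) - 10)² = (2*(-1/11)*(8/3) - 10)² = (-16/33 - 10)² = (-346/33)² = 119716/1089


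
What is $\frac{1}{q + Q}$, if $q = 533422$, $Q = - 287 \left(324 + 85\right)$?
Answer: $\frac{1}{416039} \approx 2.4036 \cdot 10^{-6}$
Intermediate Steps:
$Q = -117383$ ($Q = \left(-287\right) 409 = -117383$)
$\frac{1}{q + Q} = \frac{1}{533422 - 117383} = \frac{1}{416039}$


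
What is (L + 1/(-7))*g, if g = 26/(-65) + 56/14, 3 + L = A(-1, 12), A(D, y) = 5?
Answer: 234/35 ≈ 6.6857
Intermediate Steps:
L = 2 (L = -3 + 5 = 2)
g = 18/5 (g = 26*(-1/65) + 56*(1/14) = -2/5 + 4 = 18/5 ≈ 3.6000)
(L + 1/(-7))*g = (2 + 1/(-7))*(18/5) = (2 - 1/7)*(18/5) = (13/7)*(18/5) = 234/35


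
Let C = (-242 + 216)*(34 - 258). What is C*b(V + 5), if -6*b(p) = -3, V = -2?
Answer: 2912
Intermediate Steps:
b(p) = 1/2 (b(p) = -1/6*(-3) = 1/2)
C = 5824 (C = -26*(-224) = 5824)
C*b(V + 5) = 5824*(1/2) = 2912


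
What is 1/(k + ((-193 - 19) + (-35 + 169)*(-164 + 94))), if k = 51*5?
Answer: -1/9337 ≈ -0.00010710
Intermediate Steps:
k = 255
1/(k + ((-193 - 19) + (-35 + 169)*(-164 + 94))) = 1/(255 + ((-193 - 19) + (-35 + 169)*(-164 + 94))) = 1/(255 + (-212 + 134*(-70))) = 1/(255 + (-212 - 9380)) = 1/(255 - 9592) = 1/(-9337) = -1/9337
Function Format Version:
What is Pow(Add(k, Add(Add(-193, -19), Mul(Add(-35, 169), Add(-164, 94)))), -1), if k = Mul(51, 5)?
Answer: Rational(-1, 9337) ≈ -0.00010710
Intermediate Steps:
k = 255
Pow(Add(k, Add(Add(-193, -19), Mul(Add(-35, 169), Add(-164, 94)))), -1) = Pow(Add(255, Add(Add(-193, -19), Mul(Add(-35, 169), Add(-164, 94)))), -1) = Pow(Add(255, Add(-212, Mul(134, -70))), -1) = Pow(Add(255, Add(-212, -9380)), -1) = Pow(Add(255, -9592), -1) = Pow(-9337, -1) = Rational(-1, 9337)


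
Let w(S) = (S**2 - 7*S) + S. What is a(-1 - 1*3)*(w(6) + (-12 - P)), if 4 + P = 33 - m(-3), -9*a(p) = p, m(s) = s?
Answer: -176/9 ≈ -19.556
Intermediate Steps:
a(p) = -p/9
w(S) = S**2 - 6*S
P = 32 (P = -4 + (33 - 1*(-3)) = -4 + (33 + 3) = -4 + 36 = 32)
a(-1 - 1*3)*(w(6) + (-12 - P)) = (-(-1 - 1*3)/9)*(6*(-6 + 6) + (-12 - 1*32)) = (-(-1 - 3)/9)*(6*0 + (-12 - 32)) = (-1/9*(-4))*(0 - 44) = (4/9)*(-44) = -176/9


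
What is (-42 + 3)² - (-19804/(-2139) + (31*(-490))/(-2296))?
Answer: 527992045/350796 ≈ 1505.1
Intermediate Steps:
(-42 + 3)² - (-19804/(-2139) + (31*(-490))/(-2296)) = (-39)² - (-19804*(-1/2139) - 15190*(-1/2296)) = 1521 - (19804/2139 + 1085/164) = 1521 - 1*5568671/350796 = 1521 - 5568671/350796 = 527992045/350796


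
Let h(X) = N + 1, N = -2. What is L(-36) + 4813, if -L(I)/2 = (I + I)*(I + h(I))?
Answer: -515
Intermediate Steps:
h(X) = -1 (h(X) = -2 + 1 = -1)
L(I) = -4*I*(-1 + I) (L(I) = -2*(I + I)*(I - 1) = -2*2*I*(-1 + I) = -4*I*(-1 + I))
L(-36) + 4813 = 4*(-36)*(1 - 1*(-36)) + 4813 = 4*(-36)*(1 + 36) + 4813 = 4*(-36)*37 + 4813 = -5328 + 4813 = -515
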